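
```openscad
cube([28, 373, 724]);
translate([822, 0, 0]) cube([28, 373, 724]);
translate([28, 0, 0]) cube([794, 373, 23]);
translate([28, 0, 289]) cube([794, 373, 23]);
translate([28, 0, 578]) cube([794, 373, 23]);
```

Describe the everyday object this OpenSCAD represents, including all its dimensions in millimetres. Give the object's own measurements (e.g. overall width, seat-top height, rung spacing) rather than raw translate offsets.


An open bookshelf. Two side panels, each 28 mm thick, 373 mm deep and 724 mm tall, stand 850 mm apart (outside-to-outside). Between them sit 3 shelves, each 23 mm thick and 373 mm deep, spanning the full gap between the sides. The bottom shelf rests on the floor (its underside at z = 0) and the clear gap between one shelf's top and the next shelf's underside is 266 mm.


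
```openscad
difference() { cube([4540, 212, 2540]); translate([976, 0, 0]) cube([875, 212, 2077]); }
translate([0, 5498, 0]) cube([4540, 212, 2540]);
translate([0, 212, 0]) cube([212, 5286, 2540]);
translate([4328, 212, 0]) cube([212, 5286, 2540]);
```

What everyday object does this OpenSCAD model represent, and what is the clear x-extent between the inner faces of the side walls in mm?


A single room. The interior width is 4116 mm.

Four walls enclosing a rectangle with a door in the front wall — a room. Outside width 4540 minus two 212 mm walls gives 4116 mm.


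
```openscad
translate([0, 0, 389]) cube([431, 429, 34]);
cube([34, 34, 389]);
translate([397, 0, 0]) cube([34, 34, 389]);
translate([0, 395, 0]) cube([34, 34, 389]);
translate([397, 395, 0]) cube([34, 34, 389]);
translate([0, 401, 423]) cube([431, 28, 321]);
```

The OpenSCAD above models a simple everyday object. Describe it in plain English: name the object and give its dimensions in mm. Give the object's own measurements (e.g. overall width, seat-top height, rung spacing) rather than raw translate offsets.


A chair. The seat is a 431×429×34 mm slab with its top at z = 423 mm, on four 34×34 mm corner legs (flush with the seat edges, standing on z = 0). A flat backrest 28 mm thick, 321 mm tall, spans the full seat width and rises from the seat top along its +y edge, rear face flush with the rear of the seat.


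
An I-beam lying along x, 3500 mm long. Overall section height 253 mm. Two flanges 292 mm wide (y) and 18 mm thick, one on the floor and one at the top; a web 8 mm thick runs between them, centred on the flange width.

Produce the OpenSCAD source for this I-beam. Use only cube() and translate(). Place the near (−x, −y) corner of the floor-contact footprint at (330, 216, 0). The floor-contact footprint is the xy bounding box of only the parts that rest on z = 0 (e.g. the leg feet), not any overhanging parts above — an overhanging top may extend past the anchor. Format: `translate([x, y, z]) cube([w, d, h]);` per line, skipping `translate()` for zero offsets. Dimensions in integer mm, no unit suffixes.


translate([330, 216, 0]) cube([3500, 292, 18]);
translate([330, 358, 18]) cube([3500, 8, 217]);
translate([330, 216, 235]) cube([3500, 292, 18]);


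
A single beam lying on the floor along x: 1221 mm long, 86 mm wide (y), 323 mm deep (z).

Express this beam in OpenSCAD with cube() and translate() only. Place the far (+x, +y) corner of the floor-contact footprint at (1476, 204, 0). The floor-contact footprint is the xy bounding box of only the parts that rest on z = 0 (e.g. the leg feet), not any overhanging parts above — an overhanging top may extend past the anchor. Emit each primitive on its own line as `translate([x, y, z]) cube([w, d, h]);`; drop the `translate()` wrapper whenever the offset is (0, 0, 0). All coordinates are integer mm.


translate([255, 118, 0]) cube([1221, 86, 323]);


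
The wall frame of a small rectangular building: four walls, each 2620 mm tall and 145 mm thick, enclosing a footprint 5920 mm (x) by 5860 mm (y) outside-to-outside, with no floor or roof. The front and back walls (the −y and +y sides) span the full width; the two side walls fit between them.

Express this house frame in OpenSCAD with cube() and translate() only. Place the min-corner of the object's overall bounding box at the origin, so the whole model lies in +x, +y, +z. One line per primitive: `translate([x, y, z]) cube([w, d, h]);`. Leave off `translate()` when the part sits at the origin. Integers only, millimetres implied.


cube([5920, 145, 2620]);
translate([0, 5715, 0]) cube([5920, 145, 2620]);
translate([0, 145, 0]) cube([145, 5570, 2620]);
translate([5775, 145, 0]) cube([145, 5570, 2620]);


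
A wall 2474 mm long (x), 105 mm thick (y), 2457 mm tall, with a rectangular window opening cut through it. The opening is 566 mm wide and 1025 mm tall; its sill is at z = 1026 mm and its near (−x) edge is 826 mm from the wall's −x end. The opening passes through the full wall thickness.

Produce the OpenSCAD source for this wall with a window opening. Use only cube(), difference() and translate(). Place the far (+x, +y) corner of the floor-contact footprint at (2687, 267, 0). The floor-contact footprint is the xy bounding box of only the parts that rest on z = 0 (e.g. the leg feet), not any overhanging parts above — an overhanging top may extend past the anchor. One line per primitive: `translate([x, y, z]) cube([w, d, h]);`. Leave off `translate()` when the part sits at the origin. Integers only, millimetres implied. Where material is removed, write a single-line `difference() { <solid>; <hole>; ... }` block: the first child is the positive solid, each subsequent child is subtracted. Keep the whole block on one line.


difference() { translate([213, 162, 0]) cube([2474, 105, 2457]); translate([1039, 162, 1026]) cube([566, 105, 1025]); }


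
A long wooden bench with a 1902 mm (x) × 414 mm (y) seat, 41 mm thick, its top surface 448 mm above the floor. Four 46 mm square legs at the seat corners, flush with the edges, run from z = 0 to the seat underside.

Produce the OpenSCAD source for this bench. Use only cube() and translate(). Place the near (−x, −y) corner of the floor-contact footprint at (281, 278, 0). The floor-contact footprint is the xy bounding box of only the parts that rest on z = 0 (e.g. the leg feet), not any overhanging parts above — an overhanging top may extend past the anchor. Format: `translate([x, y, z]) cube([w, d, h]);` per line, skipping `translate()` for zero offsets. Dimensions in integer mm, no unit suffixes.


translate([281, 278, 407]) cube([1902, 414, 41]);
translate([281, 278, 0]) cube([46, 46, 407]);
translate([281, 646, 0]) cube([46, 46, 407]);
translate([2137, 278, 0]) cube([46, 46, 407]);
translate([2137, 646, 0]) cube([46, 46, 407]);


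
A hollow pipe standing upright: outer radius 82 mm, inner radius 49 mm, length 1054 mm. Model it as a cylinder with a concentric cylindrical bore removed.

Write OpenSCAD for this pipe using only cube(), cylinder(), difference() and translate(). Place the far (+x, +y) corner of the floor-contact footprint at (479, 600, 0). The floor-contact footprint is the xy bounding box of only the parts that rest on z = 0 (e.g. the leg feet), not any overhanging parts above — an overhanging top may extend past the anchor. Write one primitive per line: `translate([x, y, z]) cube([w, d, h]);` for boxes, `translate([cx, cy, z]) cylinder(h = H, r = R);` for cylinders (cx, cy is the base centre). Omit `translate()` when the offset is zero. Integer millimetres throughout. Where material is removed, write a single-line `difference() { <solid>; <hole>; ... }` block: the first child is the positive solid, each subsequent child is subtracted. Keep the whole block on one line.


difference() { translate([397, 518, 0]) cylinder(h = 1054, r = 82); translate([397, 518, 0]) cylinder(h = 1054, r = 49); }


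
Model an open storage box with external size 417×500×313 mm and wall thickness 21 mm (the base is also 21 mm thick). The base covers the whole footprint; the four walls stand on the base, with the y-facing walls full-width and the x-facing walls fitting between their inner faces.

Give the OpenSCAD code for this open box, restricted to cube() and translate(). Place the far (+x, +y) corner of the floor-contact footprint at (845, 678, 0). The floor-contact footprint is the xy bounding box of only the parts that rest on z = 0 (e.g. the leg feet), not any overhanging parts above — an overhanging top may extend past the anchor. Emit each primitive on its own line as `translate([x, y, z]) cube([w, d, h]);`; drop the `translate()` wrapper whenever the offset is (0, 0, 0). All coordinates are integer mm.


translate([428, 178, 0]) cube([417, 500, 21]);
translate([428, 178, 21]) cube([417, 21, 292]);
translate([428, 657, 21]) cube([417, 21, 292]);
translate([428, 199, 21]) cube([21, 458, 292]);
translate([824, 199, 21]) cube([21, 458, 292]);


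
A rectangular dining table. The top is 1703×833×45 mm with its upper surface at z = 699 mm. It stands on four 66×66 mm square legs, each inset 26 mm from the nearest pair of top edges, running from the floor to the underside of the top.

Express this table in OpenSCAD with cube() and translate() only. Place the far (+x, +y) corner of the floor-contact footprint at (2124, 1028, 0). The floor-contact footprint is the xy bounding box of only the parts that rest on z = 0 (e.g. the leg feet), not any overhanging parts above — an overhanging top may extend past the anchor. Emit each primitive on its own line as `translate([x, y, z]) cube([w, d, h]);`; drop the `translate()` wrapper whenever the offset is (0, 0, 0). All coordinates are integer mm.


translate([447, 221, 654]) cube([1703, 833, 45]);
translate([473, 247, 0]) cube([66, 66, 654]);
translate([2058, 247, 0]) cube([66, 66, 654]);
translate([473, 962, 0]) cube([66, 66, 654]);
translate([2058, 962, 0]) cube([66, 66, 654]);


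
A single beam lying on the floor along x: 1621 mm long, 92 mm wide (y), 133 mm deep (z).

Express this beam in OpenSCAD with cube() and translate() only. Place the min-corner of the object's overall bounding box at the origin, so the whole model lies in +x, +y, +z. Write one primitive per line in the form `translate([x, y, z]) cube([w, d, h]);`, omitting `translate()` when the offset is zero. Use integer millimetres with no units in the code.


cube([1621, 92, 133]);


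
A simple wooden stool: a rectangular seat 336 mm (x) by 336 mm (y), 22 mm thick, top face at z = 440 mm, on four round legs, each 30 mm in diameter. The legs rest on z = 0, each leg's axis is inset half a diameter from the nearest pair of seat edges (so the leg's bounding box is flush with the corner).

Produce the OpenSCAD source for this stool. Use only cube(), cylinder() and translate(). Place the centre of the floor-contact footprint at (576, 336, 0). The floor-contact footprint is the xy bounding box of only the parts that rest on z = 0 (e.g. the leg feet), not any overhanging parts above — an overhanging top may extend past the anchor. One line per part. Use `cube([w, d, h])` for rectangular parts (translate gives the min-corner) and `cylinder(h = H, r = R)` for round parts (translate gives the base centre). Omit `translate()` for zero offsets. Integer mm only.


translate([408, 168, 418]) cube([336, 336, 22]);
translate([423, 183, 0]) cylinder(h = 418, r = 15);
translate([729, 183, 0]) cylinder(h = 418, r = 15);
translate([423, 489, 0]) cylinder(h = 418, r = 15);
translate([729, 489, 0]) cylinder(h = 418, r = 15);


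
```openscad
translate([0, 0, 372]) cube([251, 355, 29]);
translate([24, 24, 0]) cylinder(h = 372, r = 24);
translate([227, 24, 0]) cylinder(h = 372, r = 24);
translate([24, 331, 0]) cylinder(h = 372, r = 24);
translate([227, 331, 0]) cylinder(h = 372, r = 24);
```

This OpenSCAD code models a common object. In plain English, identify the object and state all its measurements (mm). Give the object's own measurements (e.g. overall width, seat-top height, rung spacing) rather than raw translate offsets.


A four-legged stool. The seat is a 251×355×29 mm slab whose top surface is at z = 401 mm; four round legs, each 48 mm in diameter, run from the floor (z = 0) to the underside of the seat, each leg's axis is inset half a diameter from the nearest pair of seat edges (so the leg's bounding box is flush with the corner).


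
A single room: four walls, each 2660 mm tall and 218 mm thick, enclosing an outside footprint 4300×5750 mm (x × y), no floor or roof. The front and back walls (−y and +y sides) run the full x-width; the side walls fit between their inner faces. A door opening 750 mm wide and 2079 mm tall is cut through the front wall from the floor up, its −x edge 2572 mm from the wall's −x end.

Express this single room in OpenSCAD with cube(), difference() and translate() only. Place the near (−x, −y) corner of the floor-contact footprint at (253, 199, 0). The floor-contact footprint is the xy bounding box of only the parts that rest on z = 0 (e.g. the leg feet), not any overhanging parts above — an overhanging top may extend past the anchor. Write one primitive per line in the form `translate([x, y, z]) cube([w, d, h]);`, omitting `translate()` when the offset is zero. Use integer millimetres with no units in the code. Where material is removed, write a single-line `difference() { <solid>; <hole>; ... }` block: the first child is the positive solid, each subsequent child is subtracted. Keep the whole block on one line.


difference() { translate([253, 199, 0]) cube([4300, 218, 2660]); translate([2825, 199, 0]) cube([750, 218, 2079]); }
translate([253, 5731, 0]) cube([4300, 218, 2660]);
translate([253, 417, 0]) cube([218, 5314, 2660]);
translate([4335, 417, 0]) cube([218, 5314, 2660]);


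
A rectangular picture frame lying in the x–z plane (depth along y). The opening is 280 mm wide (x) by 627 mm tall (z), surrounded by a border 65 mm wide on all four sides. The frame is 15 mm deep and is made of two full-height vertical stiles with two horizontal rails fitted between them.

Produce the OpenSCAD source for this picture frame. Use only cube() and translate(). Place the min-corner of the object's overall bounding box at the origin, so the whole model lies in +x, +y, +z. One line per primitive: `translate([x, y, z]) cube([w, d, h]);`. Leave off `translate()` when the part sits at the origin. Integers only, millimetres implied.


cube([65, 15, 757]);
translate([345, 0, 0]) cube([65, 15, 757]);
translate([65, 0, 0]) cube([280, 15, 65]);
translate([65, 0, 692]) cube([280, 15, 65]);


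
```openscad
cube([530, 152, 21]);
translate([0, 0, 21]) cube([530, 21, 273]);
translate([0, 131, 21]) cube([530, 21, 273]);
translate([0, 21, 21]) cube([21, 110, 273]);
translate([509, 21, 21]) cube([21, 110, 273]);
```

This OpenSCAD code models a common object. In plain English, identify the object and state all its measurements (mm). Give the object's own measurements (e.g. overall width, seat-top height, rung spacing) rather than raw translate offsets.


An open-topped rectangular box: outside dimensions 530×152×294 mm, with a uniform wall and base thickness of 21 mm. The base is a full 530×152 slab on the floor; four walls sit on top of the base. The front and back walls (the −y and +y sides) span the full width; the two side walls fit between them.


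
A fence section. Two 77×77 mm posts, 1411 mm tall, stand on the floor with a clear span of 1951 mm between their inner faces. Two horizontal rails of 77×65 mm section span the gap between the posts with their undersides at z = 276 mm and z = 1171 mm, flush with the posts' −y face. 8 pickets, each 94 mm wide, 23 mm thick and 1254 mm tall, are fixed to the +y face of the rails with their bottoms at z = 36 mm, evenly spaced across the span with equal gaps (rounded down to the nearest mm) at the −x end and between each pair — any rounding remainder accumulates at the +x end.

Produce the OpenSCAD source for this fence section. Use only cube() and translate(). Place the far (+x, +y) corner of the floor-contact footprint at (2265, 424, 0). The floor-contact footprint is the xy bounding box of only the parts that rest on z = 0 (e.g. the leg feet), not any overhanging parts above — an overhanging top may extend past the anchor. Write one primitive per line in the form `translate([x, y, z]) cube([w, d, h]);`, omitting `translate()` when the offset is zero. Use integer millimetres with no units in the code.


translate([160, 347, 0]) cube([77, 77, 1411]);
translate([2188, 347, 0]) cube([77, 77, 1411]);
translate([237, 347, 276]) cube([1951, 77, 65]);
translate([237, 347, 1171]) cube([1951, 77, 65]);
translate([370, 424, 36]) cube([94, 23, 1254]);
translate([597, 424, 36]) cube([94, 23, 1254]);
translate([824, 424, 36]) cube([94, 23, 1254]);
translate([1051, 424, 36]) cube([94, 23, 1254]);
translate([1278, 424, 36]) cube([94, 23, 1254]);
translate([1505, 424, 36]) cube([94, 23, 1254]);
translate([1732, 424, 36]) cube([94, 23, 1254]);
translate([1959, 424, 36]) cube([94, 23, 1254]);


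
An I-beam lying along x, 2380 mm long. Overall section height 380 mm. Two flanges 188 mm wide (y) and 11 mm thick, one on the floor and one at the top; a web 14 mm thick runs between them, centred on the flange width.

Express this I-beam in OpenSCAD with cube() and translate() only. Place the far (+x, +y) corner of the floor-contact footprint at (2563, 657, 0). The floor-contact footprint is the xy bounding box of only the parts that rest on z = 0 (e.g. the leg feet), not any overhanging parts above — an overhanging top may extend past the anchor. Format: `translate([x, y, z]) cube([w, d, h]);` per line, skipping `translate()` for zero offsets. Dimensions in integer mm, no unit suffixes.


translate([183, 469, 0]) cube([2380, 188, 11]);
translate([183, 556, 11]) cube([2380, 14, 358]);
translate([183, 469, 369]) cube([2380, 188, 11]);


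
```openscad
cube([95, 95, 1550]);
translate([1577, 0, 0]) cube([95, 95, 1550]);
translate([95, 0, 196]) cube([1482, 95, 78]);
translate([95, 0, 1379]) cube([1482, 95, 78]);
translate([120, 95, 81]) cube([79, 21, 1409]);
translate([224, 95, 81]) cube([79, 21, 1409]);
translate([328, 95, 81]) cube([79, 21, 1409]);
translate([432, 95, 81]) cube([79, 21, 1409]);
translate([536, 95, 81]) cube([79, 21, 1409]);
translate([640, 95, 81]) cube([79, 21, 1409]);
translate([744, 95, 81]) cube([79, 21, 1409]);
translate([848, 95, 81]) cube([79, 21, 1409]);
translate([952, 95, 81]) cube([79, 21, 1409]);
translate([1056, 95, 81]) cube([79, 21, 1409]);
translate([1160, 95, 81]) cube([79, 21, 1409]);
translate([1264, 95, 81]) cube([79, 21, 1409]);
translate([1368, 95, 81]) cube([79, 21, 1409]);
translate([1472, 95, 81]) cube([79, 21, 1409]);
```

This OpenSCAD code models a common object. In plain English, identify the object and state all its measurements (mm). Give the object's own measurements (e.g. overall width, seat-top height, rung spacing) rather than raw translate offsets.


A fence section. Two 95×95 mm posts, 1550 mm tall, stand on the floor with a clear span of 1482 mm between their inner faces. Two horizontal rails of 95×78 mm section span the gap between the posts with their undersides at z = 196 mm and z = 1379 mm, flush with the posts' −y face. 14 pickets, each 79 mm wide, 21 mm thick and 1409 mm tall, are fixed to the +y face of the rails with their bottoms at z = 81 mm, spaced across the span with a 25 mm gap after the −x post and between neighbouring pickets, with 26 mm left before the +x post.


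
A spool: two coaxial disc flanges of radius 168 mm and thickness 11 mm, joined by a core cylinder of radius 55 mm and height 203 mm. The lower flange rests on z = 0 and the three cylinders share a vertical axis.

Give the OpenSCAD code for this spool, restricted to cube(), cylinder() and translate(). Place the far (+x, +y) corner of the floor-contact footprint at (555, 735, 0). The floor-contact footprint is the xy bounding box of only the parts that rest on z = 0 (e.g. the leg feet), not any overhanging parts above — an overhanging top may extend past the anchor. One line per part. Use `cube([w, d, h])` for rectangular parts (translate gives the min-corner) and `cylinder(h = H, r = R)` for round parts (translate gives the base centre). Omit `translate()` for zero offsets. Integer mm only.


translate([387, 567, 0]) cylinder(h = 11, r = 168);
translate([387, 567, 11]) cylinder(h = 203, r = 55);
translate([387, 567, 214]) cylinder(h = 11, r = 168);


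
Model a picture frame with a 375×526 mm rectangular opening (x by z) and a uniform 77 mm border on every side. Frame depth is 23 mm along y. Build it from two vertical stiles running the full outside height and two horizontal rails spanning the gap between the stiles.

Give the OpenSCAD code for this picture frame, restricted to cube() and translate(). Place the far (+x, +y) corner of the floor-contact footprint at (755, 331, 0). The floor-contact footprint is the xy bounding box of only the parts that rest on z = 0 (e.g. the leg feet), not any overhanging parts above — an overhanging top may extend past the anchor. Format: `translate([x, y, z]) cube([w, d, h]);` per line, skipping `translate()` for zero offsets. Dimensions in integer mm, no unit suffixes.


translate([226, 308, 0]) cube([77, 23, 680]);
translate([678, 308, 0]) cube([77, 23, 680]);
translate([303, 308, 0]) cube([375, 23, 77]);
translate([303, 308, 603]) cube([375, 23, 77]);


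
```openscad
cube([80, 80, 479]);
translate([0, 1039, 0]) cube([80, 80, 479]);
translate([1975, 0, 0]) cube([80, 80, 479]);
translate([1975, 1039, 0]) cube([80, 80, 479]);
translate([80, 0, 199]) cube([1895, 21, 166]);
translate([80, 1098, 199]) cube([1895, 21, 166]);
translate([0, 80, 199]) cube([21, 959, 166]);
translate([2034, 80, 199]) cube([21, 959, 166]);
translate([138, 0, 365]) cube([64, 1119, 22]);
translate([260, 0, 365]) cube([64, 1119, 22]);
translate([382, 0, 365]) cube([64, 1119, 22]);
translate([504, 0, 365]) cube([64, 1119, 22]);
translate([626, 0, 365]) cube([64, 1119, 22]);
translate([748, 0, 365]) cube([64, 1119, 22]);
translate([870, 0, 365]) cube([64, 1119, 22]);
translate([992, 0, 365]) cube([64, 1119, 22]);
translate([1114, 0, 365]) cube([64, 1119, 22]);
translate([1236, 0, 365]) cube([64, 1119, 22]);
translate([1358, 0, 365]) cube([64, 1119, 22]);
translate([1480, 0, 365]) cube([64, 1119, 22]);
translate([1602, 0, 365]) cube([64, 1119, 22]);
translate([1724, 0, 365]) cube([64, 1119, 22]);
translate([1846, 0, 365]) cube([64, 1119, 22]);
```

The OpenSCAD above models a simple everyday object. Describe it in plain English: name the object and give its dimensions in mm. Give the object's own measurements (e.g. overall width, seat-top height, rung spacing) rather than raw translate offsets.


A bed frame 2055 mm long (x) by 1119 mm wide (y). Four 80×80 mm corner posts, 479 mm tall, at the corners of the footprint. Four rails of 21 mm thickness and 166 mm height run between adjacent posts with their undersides at z = 199 mm, their outer faces flush with the outside of the frame (the two x-running rails run between the posts' inner faces; the two y-running rails run between the posts' inner faces). 15 slats, each 64 mm wide (x) and 22 mm thick, lie across the top of the two x-running rails, running the full 1119 mm width of the frame in y; along x they sit between the end posts with a 58 mm gap after the −x posts and between neighbouring slats, leaving 65 mm before the +x posts.


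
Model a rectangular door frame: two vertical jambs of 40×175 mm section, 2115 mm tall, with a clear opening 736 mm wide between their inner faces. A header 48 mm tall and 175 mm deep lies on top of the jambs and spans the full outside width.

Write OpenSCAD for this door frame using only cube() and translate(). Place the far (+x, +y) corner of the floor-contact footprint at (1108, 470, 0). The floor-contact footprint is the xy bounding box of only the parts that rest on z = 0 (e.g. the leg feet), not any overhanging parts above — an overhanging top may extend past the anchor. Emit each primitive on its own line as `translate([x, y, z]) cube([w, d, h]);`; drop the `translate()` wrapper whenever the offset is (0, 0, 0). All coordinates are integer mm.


translate([292, 295, 0]) cube([40, 175, 2115]);
translate([1068, 295, 0]) cube([40, 175, 2115]);
translate([292, 295, 2115]) cube([816, 175, 48]);


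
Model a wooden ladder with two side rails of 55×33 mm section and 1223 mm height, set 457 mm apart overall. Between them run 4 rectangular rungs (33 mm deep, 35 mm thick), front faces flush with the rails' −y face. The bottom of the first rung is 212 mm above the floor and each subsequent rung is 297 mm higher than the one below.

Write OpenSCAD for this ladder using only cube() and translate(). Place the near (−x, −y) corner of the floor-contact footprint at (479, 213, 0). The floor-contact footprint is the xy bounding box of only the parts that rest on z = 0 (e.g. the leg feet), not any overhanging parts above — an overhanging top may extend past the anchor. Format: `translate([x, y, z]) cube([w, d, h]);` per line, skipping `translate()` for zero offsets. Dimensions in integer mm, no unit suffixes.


translate([479, 213, 0]) cube([55, 33, 1223]);
translate([881, 213, 0]) cube([55, 33, 1223]);
translate([534, 213, 212]) cube([347, 33, 35]);
translate([534, 213, 509]) cube([347, 33, 35]);
translate([534, 213, 806]) cube([347, 33, 35]);
translate([534, 213, 1103]) cube([347, 33, 35]);


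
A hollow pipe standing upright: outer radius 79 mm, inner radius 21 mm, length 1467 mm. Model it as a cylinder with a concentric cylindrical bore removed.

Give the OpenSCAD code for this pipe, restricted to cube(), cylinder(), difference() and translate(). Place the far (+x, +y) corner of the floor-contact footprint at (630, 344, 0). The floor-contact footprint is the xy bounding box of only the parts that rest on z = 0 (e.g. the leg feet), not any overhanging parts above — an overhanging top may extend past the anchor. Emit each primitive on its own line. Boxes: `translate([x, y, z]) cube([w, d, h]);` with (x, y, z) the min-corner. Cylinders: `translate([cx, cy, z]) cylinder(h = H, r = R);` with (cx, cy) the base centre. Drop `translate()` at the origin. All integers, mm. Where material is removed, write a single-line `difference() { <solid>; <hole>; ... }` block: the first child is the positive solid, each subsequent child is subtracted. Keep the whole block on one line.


difference() { translate([551, 265, 0]) cylinder(h = 1467, r = 79); translate([551, 265, 0]) cylinder(h = 1467, r = 21); }


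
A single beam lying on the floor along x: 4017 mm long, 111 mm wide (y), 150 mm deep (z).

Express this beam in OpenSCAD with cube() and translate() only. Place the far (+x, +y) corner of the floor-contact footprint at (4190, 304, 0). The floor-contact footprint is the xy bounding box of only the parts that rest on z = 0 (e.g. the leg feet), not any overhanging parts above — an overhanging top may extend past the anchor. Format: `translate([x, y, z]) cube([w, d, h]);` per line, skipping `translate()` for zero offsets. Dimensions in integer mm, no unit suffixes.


translate([173, 193, 0]) cube([4017, 111, 150]);


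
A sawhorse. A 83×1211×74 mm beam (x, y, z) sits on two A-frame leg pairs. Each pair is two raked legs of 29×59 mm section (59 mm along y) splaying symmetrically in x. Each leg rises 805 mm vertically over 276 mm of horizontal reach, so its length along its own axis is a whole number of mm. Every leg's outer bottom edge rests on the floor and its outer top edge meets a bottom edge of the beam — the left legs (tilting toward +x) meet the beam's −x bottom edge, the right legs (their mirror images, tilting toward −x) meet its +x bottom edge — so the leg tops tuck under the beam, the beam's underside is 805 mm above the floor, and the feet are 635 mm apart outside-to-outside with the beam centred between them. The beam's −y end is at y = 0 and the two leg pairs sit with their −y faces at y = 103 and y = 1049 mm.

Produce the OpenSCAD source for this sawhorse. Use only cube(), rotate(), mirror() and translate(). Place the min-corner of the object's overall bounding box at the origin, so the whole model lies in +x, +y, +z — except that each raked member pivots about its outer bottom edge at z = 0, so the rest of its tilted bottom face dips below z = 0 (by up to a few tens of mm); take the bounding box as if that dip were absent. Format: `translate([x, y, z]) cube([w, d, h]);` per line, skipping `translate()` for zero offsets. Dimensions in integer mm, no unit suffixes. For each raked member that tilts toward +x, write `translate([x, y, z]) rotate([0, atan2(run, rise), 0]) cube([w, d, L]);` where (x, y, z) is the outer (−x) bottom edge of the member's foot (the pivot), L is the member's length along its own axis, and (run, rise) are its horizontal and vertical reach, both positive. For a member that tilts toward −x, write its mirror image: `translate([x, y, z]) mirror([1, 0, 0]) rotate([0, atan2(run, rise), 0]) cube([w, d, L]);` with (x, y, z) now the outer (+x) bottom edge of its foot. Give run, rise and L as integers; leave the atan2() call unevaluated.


// leg length = √(276² + 805²) = 851
// right-leg outer foot x = 2·276 + 83 = 635
// beam min-corner = (276, 0, 805)
translate([276, 0, 805]) cube([83, 1211, 74]);
translate([0, 103, 0]) rotate([0, atan2(276, 805), 0]) cube([29, 59, 851]);
translate([635, 103, 0]) mirror([1, 0, 0]) rotate([0, atan2(276, 805), 0]) cube([29, 59, 851]);
translate([0, 1049, 0]) rotate([0, atan2(276, 805), 0]) cube([29, 59, 851]);
translate([635, 1049, 0]) mirror([1, 0, 0]) rotate([0, atan2(276, 805), 0]) cube([29, 59, 851]);


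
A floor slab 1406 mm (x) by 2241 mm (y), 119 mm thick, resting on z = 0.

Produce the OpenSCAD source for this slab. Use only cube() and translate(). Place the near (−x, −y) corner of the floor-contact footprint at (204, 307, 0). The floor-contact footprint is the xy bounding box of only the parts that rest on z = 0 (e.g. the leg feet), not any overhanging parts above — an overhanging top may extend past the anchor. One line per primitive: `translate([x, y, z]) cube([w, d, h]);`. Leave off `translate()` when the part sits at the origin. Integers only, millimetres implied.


translate([204, 307, 0]) cube([1406, 2241, 119]);


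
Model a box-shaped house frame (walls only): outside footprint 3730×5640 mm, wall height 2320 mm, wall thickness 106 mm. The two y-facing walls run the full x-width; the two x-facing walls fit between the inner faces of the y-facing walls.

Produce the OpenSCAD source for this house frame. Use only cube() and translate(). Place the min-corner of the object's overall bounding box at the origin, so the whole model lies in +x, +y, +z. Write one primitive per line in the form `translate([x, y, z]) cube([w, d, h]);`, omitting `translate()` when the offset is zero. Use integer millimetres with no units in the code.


cube([3730, 106, 2320]);
translate([0, 5534, 0]) cube([3730, 106, 2320]);
translate([0, 106, 0]) cube([106, 5428, 2320]);
translate([3624, 106, 0]) cube([106, 5428, 2320]);


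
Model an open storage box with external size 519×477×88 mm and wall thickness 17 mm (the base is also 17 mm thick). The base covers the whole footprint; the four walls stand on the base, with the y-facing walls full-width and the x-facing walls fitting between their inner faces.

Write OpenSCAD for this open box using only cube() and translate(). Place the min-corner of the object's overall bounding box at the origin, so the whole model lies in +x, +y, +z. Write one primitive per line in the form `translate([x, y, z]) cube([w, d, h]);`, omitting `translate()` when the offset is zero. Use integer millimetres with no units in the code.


cube([519, 477, 17]);
translate([0, 0, 17]) cube([519, 17, 71]);
translate([0, 460, 17]) cube([519, 17, 71]);
translate([0, 17, 17]) cube([17, 443, 71]);
translate([502, 17, 17]) cube([17, 443, 71]);


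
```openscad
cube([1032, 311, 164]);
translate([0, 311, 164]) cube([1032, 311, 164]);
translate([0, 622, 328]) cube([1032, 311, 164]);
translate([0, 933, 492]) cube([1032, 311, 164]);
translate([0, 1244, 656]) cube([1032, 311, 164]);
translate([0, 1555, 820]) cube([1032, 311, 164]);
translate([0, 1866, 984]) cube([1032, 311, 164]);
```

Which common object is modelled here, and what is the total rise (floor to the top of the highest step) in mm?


A staircase. The total rise is 1148 mm.

7 identical blocks, each offset up and back from the previous — a staircase. Each step is 164 mm tall and there are 7 of them, so the total rise is 7 × 164 = 1148 mm.


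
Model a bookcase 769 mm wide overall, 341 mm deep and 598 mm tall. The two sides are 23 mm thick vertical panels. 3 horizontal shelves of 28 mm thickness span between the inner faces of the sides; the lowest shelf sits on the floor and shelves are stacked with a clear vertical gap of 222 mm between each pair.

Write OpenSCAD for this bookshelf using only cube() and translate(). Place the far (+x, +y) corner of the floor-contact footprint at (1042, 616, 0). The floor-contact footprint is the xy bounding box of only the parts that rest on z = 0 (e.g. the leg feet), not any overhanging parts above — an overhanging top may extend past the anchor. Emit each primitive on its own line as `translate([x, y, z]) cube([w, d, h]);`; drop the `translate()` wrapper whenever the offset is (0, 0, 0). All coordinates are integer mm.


translate([273, 275, 0]) cube([23, 341, 598]);
translate([1019, 275, 0]) cube([23, 341, 598]);
translate([296, 275, 0]) cube([723, 341, 28]);
translate([296, 275, 250]) cube([723, 341, 28]);
translate([296, 275, 500]) cube([723, 341, 28]);


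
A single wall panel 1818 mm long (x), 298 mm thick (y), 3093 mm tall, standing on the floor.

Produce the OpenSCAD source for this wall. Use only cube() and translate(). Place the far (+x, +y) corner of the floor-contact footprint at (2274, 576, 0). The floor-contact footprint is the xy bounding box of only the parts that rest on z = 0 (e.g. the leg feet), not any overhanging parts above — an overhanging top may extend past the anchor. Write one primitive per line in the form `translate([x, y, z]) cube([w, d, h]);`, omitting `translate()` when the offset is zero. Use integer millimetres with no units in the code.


translate([456, 278, 0]) cube([1818, 298, 3093]);


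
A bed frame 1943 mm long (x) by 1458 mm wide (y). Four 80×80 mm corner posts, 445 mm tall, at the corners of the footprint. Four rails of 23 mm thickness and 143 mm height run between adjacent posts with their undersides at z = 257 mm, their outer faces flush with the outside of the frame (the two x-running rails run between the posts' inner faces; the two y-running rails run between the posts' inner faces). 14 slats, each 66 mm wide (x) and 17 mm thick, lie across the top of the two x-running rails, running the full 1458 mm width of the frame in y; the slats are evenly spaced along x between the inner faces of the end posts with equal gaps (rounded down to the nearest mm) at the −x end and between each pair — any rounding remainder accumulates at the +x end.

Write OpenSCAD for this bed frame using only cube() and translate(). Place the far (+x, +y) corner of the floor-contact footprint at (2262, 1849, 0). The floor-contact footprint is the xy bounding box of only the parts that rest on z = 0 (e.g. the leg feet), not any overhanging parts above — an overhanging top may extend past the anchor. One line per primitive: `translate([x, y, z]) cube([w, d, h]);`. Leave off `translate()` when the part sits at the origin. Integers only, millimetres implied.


translate([319, 391, 0]) cube([80, 80, 445]);
translate([319, 1769, 0]) cube([80, 80, 445]);
translate([2182, 391, 0]) cube([80, 80, 445]);
translate([2182, 1769, 0]) cube([80, 80, 445]);
translate([399, 391, 257]) cube([1783, 23, 143]);
translate([399, 1826, 257]) cube([1783, 23, 143]);
translate([319, 471, 257]) cube([23, 1298, 143]);
translate([2239, 471, 257]) cube([23, 1298, 143]);
translate([456, 391, 400]) cube([66, 1458, 17]);
translate([579, 391, 400]) cube([66, 1458, 17]);
translate([702, 391, 400]) cube([66, 1458, 17]);
translate([825, 391, 400]) cube([66, 1458, 17]);
translate([948, 391, 400]) cube([66, 1458, 17]);
translate([1071, 391, 400]) cube([66, 1458, 17]);
translate([1194, 391, 400]) cube([66, 1458, 17]);
translate([1317, 391, 400]) cube([66, 1458, 17]);
translate([1440, 391, 400]) cube([66, 1458, 17]);
translate([1563, 391, 400]) cube([66, 1458, 17]);
translate([1686, 391, 400]) cube([66, 1458, 17]);
translate([1809, 391, 400]) cube([66, 1458, 17]);
translate([1932, 391, 400]) cube([66, 1458, 17]);
translate([2055, 391, 400]) cube([66, 1458, 17]);


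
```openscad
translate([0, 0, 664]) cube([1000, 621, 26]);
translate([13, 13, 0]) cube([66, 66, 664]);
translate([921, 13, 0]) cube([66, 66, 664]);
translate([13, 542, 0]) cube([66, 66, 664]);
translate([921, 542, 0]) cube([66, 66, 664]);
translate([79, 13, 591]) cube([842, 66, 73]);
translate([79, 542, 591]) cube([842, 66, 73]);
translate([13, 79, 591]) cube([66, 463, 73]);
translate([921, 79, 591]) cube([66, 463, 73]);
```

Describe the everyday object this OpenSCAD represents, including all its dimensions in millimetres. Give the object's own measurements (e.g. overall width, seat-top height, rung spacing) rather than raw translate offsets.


A rectangular dining table. The top is 1000×621×26 mm with its upper surface at z = 690 mm. It stands on four 66×66 mm square legs, each inset 13 mm from the nearest pair of top edges, running from the floor to the underside of the top. Four apron rails, 66 mm thick and 73 mm tall, run between adjacent legs with their top edges flush with the underside of the top and their outer faces flush with the legs' outer faces.


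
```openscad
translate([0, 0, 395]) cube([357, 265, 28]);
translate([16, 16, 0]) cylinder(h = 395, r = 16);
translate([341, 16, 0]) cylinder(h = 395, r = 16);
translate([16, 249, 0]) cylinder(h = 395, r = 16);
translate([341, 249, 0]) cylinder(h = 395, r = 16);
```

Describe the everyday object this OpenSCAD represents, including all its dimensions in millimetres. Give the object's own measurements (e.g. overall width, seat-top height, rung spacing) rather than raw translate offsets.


A simple wooden stool: a rectangular seat 357 mm (x) by 265 mm (y), 28 mm thick, top face at z = 423 mm, on four round legs, each 32 mm in diameter. The legs rest on z = 0, each leg's axis is inset half a diameter from the nearest pair of seat edges (so the leg's bounding box is flush with the corner).


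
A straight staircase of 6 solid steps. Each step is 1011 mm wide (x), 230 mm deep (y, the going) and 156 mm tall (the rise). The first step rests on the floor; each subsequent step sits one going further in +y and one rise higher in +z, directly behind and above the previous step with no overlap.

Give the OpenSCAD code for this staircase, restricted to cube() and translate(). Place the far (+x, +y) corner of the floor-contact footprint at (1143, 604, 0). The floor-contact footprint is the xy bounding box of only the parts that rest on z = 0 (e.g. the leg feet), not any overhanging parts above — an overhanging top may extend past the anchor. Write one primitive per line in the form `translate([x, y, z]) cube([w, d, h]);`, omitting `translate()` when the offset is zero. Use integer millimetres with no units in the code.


translate([132, 374, 0]) cube([1011, 230, 156]);
translate([132, 604, 156]) cube([1011, 230, 156]);
translate([132, 834, 312]) cube([1011, 230, 156]);
translate([132, 1064, 468]) cube([1011, 230, 156]);
translate([132, 1294, 624]) cube([1011, 230, 156]);
translate([132, 1524, 780]) cube([1011, 230, 156]);


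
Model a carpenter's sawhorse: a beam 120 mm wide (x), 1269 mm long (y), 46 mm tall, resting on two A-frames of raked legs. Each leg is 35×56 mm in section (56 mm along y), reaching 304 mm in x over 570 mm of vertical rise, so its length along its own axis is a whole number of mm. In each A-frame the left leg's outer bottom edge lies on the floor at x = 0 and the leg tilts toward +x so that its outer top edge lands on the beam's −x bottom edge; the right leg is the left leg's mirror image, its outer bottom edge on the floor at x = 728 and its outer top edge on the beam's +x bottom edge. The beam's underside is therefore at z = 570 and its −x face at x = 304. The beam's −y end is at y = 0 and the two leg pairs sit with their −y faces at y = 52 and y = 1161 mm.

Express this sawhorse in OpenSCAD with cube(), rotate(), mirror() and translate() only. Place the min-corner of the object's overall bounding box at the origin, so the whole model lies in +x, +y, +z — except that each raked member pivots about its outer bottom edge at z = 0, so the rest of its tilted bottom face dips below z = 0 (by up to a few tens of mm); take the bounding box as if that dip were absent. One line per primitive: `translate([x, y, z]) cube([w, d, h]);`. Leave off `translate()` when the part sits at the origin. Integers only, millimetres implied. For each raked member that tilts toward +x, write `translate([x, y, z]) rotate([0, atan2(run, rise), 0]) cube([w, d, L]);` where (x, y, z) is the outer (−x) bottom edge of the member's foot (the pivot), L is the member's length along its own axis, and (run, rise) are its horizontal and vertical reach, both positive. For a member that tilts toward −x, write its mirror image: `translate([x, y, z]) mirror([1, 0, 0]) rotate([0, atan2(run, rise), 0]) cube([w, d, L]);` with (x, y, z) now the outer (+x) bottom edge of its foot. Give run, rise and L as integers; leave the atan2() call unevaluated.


translate([304, 0, 570]) cube([120, 1269, 46]);
translate([0, 52, 0]) rotate([0, atan2(304, 570), 0]) cube([35, 56, 646]);
translate([728, 52, 0]) mirror([1, 0, 0]) rotate([0, atan2(304, 570), 0]) cube([35, 56, 646]);
translate([0, 1161, 0]) rotate([0, atan2(304, 570), 0]) cube([35, 56, 646]);
translate([728, 1161, 0]) mirror([1, 0, 0]) rotate([0, atan2(304, 570), 0]) cube([35, 56, 646]);
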